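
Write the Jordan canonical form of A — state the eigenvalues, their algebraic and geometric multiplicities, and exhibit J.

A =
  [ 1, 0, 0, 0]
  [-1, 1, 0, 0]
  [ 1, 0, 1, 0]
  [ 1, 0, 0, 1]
J_2(1) ⊕ J_1(1) ⊕ J_1(1)

The characteristic polynomial is
  det(x·I − A) = x^4 - 4*x^3 + 6*x^2 - 4*x + 1 = (x - 1)^4

Eigenvalues and multiplicities (the geometric multiplicity of λ is n − rank(A − λI), which equals the number of Jordan blocks for λ):
  λ = 1: algebraic multiplicity = 4, geometric multiplicity = 3

Determining the block sizes for each eigenvalue:
  λ = 1: 3 blocks summing to 4 forces exactly one block of size 2 and the rest size 1 → block sizes [2, 1, 1]

Assembling the blocks gives a Jordan form
J =
  [1, 1, 0, 0]
  [0, 1, 0, 0]
  [0, 0, 1, 0]
  [0, 0, 0, 1]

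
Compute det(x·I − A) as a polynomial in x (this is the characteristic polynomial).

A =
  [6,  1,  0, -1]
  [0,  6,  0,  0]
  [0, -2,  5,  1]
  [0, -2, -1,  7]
x^4 - 24*x^3 + 216*x^2 - 864*x + 1296

Expanding det(x·I − A) (e.g. by cofactor expansion or by noting that A is similar to its Jordan form J, which has the same characteristic polynomial as A) gives
  χ_A(x) = x^4 - 24*x^3 + 216*x^2 - 864*x + 1296
which factors as (x - 6)^4. The eigenvalues (with algebraic multiplicities) are λ = 6 with multiplicity 4.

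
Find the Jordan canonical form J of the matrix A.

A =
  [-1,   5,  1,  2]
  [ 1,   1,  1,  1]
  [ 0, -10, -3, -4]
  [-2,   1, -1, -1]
J_3(-1) ⊕ J_1(-1)

The characteristic polynomial is
  det(x·I − A) = x^4 + 4*x^3 + 6*x^2 + 4*x + 1 = (x + 1)^4

Eigenvalues and multiplicities (the geometric multiplicity of λ is n − rank(A − λI), which equals the number of Jordan blocks for λ):
  λ = -1: algebraic multiplicity = 4, geometric multiplicity = 2

Determining the block sizes for each eigenvalue:
  λ = -1: with am = 4 and gm = 2, the partition is not yet determined (e.g. several partitions of 4 into 2 parts exist). Let N = A − (-1)·I. Computing rank(N^1) = 2, rank(N^2) = 1, rank(N^3) = 0; the number of blocks of size ≥ j is rank(N^{j−1}) − rank(N^j), giving [2, 1, 1]. So we have 1 block(s) of size 3, 1 block(s) of size 1 → block sizes [3, 1]

Assembling the blocks gives a Jordan form
J =
  [-1,  1,  0,  0]
  [ 0, -1,  1,  0]
  [ 0,  0, -1,  0]
  [ 0,  0,  0, -1]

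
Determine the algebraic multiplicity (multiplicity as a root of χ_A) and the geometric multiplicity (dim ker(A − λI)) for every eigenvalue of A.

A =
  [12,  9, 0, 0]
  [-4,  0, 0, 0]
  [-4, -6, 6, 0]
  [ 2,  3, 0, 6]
λ = 6: alg = 4, geom = 3

Step 1 — factor the characteristic polynomial to read off the algebraic multiplicities:
  χ_A(x) = (x - 6)^4

Step 2 — compute geometric multiplicities via the rank-nullity identity g(λ) = n − rank(A − λI):
  rank(A − (6)·I) = 1, so dim ker(A − (6)·I) = n − 1 = 3

Summary:
  λ = 6: algebraic multiplicity = 4, geometric multiplicity = 3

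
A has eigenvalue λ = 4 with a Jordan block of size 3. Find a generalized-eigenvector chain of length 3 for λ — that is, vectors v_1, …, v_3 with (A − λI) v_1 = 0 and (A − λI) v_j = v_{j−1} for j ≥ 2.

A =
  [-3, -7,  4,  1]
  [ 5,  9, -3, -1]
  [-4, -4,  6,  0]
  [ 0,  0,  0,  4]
A Jordan chain for λ = 4 of length 3:
v_1 = (-2, 2, 0, 0)ᵀ
v_2 = (-7, 5, -4, 0)ᵀ
v_3 = (1, 0, 0, 0)ᵀ

Let N = A − (4)·I. We want v_3 with N^3 v_3 = 0 but N^2 v_3 ≠ 0; then v_{j-1} := N · v_j for j = 3, …, 2.

Pick v_3 = (1, 0, 0, 0)ᵀ.
Then v_2 = N · v_3 = (-7, 5, -4, 0)ᵀ.
Then v_1 = N · v_2 = (-2, 2, 0, 0)ᵀ.

Sanity check: (A − (4)·I) v_1 = (0, 0, 0, 0)ᵀ = 0. ✓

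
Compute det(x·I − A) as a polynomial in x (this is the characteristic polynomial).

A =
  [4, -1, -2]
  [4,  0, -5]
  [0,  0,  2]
x^3 - 6*x^2 + 12*x - 8

Expanding det(x·I − A) (e.g. by cofactor expansion or by noting that A is similar to its Jordan form J, which has the same characteristic polynomial as A) gives
  χ_A(x) = x^3 - 6*x^2 + 12*x - 8
which factors as (x - 2)^3. The eigenvalues (with algebraic multiplicities) are λ = 2 with multiplicity 3.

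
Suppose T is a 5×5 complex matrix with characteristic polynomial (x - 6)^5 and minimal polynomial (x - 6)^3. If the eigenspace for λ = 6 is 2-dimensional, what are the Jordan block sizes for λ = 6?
Block sizes for λ = 6: [3, 2]

Step 1 — from the characteristic polynomial, algebraic multiplicity of λ = 6 is 5. From dim ker(T − (6)·I) = 2, there are exactly 2 Jordan blocks for λ = 6.
Step 2 — from the minimal polynomial, the factor (x − 6)^3 tells us the largest block for λ = 6 has size 3.
Step 3 — with total size 5, 2 blocks, and largest block 3, the block sizes (in nonincreasing order) are [3, 2].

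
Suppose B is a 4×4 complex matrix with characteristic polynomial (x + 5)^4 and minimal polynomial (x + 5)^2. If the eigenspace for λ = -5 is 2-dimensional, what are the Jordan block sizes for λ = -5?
Block sizes for λ = -5: [2, 2]

Step 1 — from the characteristic polynomial, algebraic multiplicity of λ = -5 is 4. From dim ker(B − (-5)·I) = 2, there are exactly 2 Jordan blocks for λ = -5.
Step 2 — from the minimal polynomial, the factor (x + 5)^2 tells us the largest block for λ = -5 has size 2.
Step 3 — with total size 4, 2 blocks, and largest block 2, the block sizes (in nonincreasing order) are [2, 2].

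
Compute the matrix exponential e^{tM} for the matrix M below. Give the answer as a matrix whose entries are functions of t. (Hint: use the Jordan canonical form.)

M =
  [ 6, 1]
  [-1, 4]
e^{tM} =
  [t*exp(5*t) + exp(5*t), t*exp(5*t)]
  [-t*exp(5*t), -t*exp(5*t) + exp(5*t)]

Strategy: write M = P · J · P⁻¹ where J is a Jordan canonical form, so e^{tM} = P · e^{tJ} · P⁻¹, and e^{tJ} can be computed block-by-block.

M has Jordan form
J =
  [5, 1]
  [0, 5]
(up to reordering of blocks).

Per-block formulas:
  For a 2×2 Jordan block J_2(5): exp(t · J_2(5)) = e^(5t)·(I + t·N), where N is the 2×2 nilpotent shift.

After assembling e^{tJ} and conjugating by P, we get:

e^{tM} =
  [t*exp(5*t) + exp(5*t), t*exp(5*t)]
  [-t*exp(5*t), -t*exp(5*t) + exp(5*t)]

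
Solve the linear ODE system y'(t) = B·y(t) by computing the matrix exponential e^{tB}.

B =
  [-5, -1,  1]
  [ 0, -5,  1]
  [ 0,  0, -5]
e^{tB} =
  [exp(-5*t), -t*exp(-5*t), -t^2*exp(-5*t)/2 + t*exp(-5*t)]
  [0, exp(-5*t), t*exp(-5*t)]
  [0, 0, exp(-5*t)]

Strategy: write B = P · J · P⁻¹ where J is a Jordan canonical form, so e^{tB} = P · e^{tJ} · P⁻¹, and e^{tJ} can be computed block-by-block.

B has Jordan form
J =
  [-5,  1,  0]
  [ 0, -5,  1]
  [ 0,  0, -5]
(up to reordering of blocks).

Per-block formulas:
  For a 3×3 Jordan block J_3(-5): exp(t · J_3(-5)) = e^(-5t)·(I + t·N + (t^2/2)·N^2), where N is the 3×3 nilpotent shift.

After assembling e^{tJ} and conjugating by P, we get:

e^{tB} =
  [exp(-5*t), -t*exp(-5*t), -t^2*exp(-5*t)/2 + t*exp(-5*t)]
  [0, exp(-5*t), t*exp(-5*t)]
  [0, 0, exp(-5*t)]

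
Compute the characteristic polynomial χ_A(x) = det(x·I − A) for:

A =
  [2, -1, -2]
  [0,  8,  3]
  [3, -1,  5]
x^3 - 15*x^2 + 75*x - 125

Expanding det(x·I − A) (e.g. by cofactor expansion or by noting that A is similar to its Jordan form J, which has the same characteristic polynomial as A) gives
  χ_A(x) = x^3 - 15*x^2 + 75*x - 125
which factors as (x - 5)^3. The eigenvalues (with algebraic multiplicities) are λ = 5 with multiplicity 3.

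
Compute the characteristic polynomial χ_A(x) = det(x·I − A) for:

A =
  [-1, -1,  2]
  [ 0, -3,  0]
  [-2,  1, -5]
x^3 + 9*x^2 + 27*x + 27

Expanding det(x·I − A) (e.g. by cofactor expansion or by noting that A is similar to its Jordan form J, which has the same characteristic polynomial as A) gives
  χ_A(x) = x^3 + 9*x^2 + 27*x + 27
which factors as (x + 3)^3. The eigenvalues (with algebraic multiplicities) are λ = -3 with multiplicity 3.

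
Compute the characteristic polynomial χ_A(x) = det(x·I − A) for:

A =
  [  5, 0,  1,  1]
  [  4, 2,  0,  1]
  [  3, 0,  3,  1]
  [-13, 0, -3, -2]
x^4 - 8*x^3 + 24*x^2 - 32*x + 16

Expanding det(x·I − A) (e.g. by cofactor expansion or by noting that A is similar to its Jordan form J, which has the same characteristic polynomial as A) gives
  χ_A(x) = x^4 - 8*x^3 + 24*x^2 - 32*x + 16
which factors as (x - 2)^4. The eigenvalues (with algebraic multiplicities) are λ = 2 with multiplicity 4.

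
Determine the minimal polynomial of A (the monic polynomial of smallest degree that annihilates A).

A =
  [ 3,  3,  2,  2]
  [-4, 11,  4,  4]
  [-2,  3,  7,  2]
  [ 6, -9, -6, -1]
x^2 - 10*x + 25

The characteristic polynomial is χ_A(x) = (x - 5)^4, so the eigenvalues are known. The minimal polynomial is
  m_A(x) = Π_λ (x − λ)^{k_λ}
where k_λ is the size of the *largest* Jordan block for λ (equivalently, the smallest k with (A − λI)^k v = 0 for every generalised eigenvector v of λ).

  λ = 5: largest Jordan block has size 2, contributing (x − 5)^2

So m_A(x) = (x - 5)^2 = x^2 - 10*x + 25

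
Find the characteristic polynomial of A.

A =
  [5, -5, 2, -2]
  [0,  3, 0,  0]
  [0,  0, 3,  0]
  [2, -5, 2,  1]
x^4 - 12*x^3 + 54*x^2 - 108*x + 81

Expanding det(x·I − A) (e.g. by cofactor expansion or by noting that A is similar to its Jordan form J, which has the same characteristic polynomial as A) gives
  χ_A(x) = x^4 - 12*x^3 + 54*x^2 - 108*x + 81
which factors as (x - 3)^4. The eigenvalues (with algebraic multiplicities) are λ = 3 with multiplicity 4.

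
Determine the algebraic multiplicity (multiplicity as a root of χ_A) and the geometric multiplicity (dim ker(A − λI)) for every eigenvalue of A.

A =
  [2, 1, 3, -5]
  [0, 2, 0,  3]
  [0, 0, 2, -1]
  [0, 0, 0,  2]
λ = 2: alg = 4, geom = 2

Step 1 — factor the characteristic polynomial to read off the algebraic multiplicities:
  χ_A(x) = (x - 2)^4

Step 2 — compute geometric multiplicities via the rank-nullity identity g(λ) = n − rank(A − λI):
  rank(A − (2)·I) = 2, so dim ker(A − (2)·I) = n − 2 = 2

Summary:
  λ = 2: algebraic multiplicity = 4, geometric multiplicity = 2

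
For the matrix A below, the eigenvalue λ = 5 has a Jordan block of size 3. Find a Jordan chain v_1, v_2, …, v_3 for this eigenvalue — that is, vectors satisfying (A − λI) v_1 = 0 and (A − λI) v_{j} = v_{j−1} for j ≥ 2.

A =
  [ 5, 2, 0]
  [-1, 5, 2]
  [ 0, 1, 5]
A Jordan chain for λ = 5 of length 3:
v_1 = (-2, 0, -1)ᵀ
v_2 = (0, -1, 0)ᵀ
v_3 = (1, 0, 0)ᵀ

Let N = A − (5)·I. We want v_3 with N^3 v_3 = 0 but N^2 v_3 ≠ 0; then v_{j-1} := N · v_j for j = 3, …, 2.

Pick v_3 = (1, 0, 0)ᵀ.
Then v_2 = N · v_3 = (0, -1, 0)ᵀ.
Then v_1 = N · v_2 = (-2, 0, -1)ᵀ.

Sanity check: (A − (5)·I) v_1 = (0, 0, 0)ᵀ = 0. ✓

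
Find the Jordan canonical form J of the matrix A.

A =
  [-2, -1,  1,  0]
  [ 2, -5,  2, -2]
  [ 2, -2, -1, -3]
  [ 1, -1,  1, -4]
J_3(-3) ⊕ J_1(-3)

The characteristic polynomial is
  det(x·I − A) = x^4 + 12*x^3 + 54*x^2 + 108*x + 81 = (x + 3)^4

Eigenvalues and multiplicities (the geometric multiplicity of λ is n − rank(A − λI), which equals the number of Jordan blocks for λ):
  λ = -3: algebraic multiplicity = 4, geometric multiplicity = 2

Determining the block sizes for each eigenvalue:
  λ = -3: with am = 4 and gm = 2, the partition is not yet determined (e.g. several partitions of 4 into 2 parts exist). Let N = A − (-3)·I. Computing rank(N^1) = 2, rank(N^2) = 1, rank(N^3) = 0; the number of blocks of size ≥ j is rank(N^{j−1}) − rank(N^j), giving [2, 1, 1]. So we have 1 block(s) of size 3, 1 block(s) of size 1 → block sizes [3, 1]

Assembling the blocks gives a Jordan form
J =
  [-3,  1,  0,  0]
  [ 0, -3,  1,  0]
  [ 0,  0, -3,  0]
  [ 0,  0,  0, -3]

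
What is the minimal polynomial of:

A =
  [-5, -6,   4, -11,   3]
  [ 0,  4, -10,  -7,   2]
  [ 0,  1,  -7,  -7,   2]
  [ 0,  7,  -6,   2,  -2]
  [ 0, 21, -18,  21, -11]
x^3 + 7*x^2 - 5*x - 75

The characteristic polynomial is χ_A(x) = (x - 3)*(x + 5)^4, so the eigenvalues are known. The minimal polynomial is
  m_A(x) = Π_λ (x − λ)^{k_λ}
where k_λ is the size of the *largest* Jordan block for λ (equivalently, the smallest k with (A − λI)^k v = 0 for every generalised eigenvector v of λ).

  λ = -5: largest Jordan block has size 2, contributing (x + 5)^2
  λ = 3: largest Jordan block has size 1, contributing (x − 3)

So m_A(x) = (x - 3)*(x + 5)^2 = x^3 + 7*x^2 - 5*x - 75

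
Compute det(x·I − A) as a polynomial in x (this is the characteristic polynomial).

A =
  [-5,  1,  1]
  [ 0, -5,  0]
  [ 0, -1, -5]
x^3 + 15*x^2 + 75*x + 125

Expanding det(x·I − A) (e.g. by cofactor expansion or by noting that A is similar to its Jordan form J, which has the same characteristic polynomial as A) gives
  χ_A(x) = x^3 + 15*x^2 + 75*x + 125
which factors as (x + 5)^3. The eigenvalues (with algebraic multiplicities) are λ = -5 with multiplicity 3.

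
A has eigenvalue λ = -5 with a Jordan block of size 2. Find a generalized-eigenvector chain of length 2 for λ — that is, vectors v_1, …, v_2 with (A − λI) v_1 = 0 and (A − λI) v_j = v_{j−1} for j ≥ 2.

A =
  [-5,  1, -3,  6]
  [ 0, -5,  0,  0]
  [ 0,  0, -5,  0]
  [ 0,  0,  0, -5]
A Jordan chain for λ = -5 of length 2:
v_1 = (1, 0, 0, 0)ᵀ
v_2 = (0, 1, 0, 0)ᵀ

Let N = A − (-5)·I. We want v_2 with N^2 v_2 = 0 but N^1 v_2 ≠ 0; then v_{j-1} := N · v_j for j = 2, …, 2.

Pick v_2 = (0, 1, 0, 0)ᵀ.
Then v_1 = N · v_2 = (1, 0, 0, 0)ᵀ.

Sanity check: (A − (-5)·I) v_1 = (0, 0, 0, 0)ᵀ = 0. ✓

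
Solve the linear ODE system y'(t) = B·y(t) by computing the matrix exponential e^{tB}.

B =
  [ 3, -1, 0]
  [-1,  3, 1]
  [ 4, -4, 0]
e^{tB} =
  [t^2*exp(2*t) + t*exp(2*t) + exp(2*t), -t^2*exp(2*t) - t*exp(2*t), -t^2*exp(2*t)/2]
  [t^2*exp(2*t) - t*exp(2*t), -t^2*exp(2*t) + t*exp(2*t) + exp(2*t), -t^2*exp(2*t)/2 + t*exp(2*t)]
  [4*t*exp(2*t), -4*t*exp(2*t), -2*t*exp(2*t) + exp(2*t)]

Strategy: write B = P · J · P⁻¹ where J is a Jordan canonical form, so e^{tB} = P · e^{tJ} · P⁻¹, and e^{tJ} can be computed block-by-block.

B has Jordan form
J =
  [2, 1, 0]
  [0, 2, 1]
  [0, 0, 2]
(up to reordering of blocks).

Per-block formulas:
  For a 3×3 Jordan block J_3(2): exp(t · J_3(2)) = e^(2t)·(I + t·N + (t^2/2)·N^2), where N is the 3×3 nilpotent shift.

After assembling e^{tJ} and conjugating by P, we get:

e^{tB} =
  [t^2*exp(2*t) + t*exp(2*t) + exp(2*t), -t^2*exp(2*t) - t*exp(2*t), -t^2*exp(2*t)/2]
  [t^2*exp(2*t) - t*exp(2*t), -t^2*exp(2*t) + t*exp(2*t) + exp(2*t), -t^2*exp(2*t)/2 + t*exp(2*t)]
  [4*t*exp(2*t), -4*t*exp(2*t), -2*t*exp(2*t) + exp(2*t)]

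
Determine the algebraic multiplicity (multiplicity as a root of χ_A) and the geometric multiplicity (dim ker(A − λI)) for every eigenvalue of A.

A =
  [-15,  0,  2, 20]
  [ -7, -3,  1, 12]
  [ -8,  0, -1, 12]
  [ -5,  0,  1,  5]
λ = -5: alg = 1, geom = 1; λ = -3: alg = 3, geom = 2

Step 1 — factor the characteristic polynomial to read off the algebraic multiplicities:
  χ_A(x) = (x + 3)^3*(x + 5)

Step 2 — compute geometric multiplicities via the rank-nullity identity g(λ) = n − rank(A − λI):
  rank(A − (-5)·I) = 3, so dim ker(A − (-5)·I) = n − 3 = 1
  rank(A − (-3)·I) = 2, so dim ker(A − (-3)·I) = n − 2 = 2

Summary:
  λ = -5: algebraic multiplicity = 1, geometric multiplicity = 1
  λ = -3: algebraic multiplicity = 3, geometric multiplicity = 2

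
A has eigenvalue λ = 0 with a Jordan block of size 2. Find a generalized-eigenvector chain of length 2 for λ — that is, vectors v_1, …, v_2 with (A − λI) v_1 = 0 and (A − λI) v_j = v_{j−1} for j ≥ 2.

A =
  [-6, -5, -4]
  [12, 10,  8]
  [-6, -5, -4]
A Jordan chain for λ = 0 of length 2:
v_1 = (-6, 12, -6)ᵀ
v_2 = (1, 0, 0)ᵀ

Let N = A − (0)·I. We want v_2 with N^2 v_2 = 0 but N^1 v_2 ≠ 0; then v_{j-1} := N · v_j for j = 2, …, 2.

Pick v_2 = (1, 0, 0)ᵀ.
Then v_1 = N · v_2 = (-6, 12, -6)ᵀ.

Sanity check: (A − (0)·I) v_1 = (0, 0, 0)ᵀ = 0. ✓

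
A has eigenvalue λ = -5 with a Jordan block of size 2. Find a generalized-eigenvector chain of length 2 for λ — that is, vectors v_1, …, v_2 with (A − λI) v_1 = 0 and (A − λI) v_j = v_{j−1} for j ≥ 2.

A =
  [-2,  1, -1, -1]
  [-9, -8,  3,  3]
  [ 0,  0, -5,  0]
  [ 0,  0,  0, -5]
A Jordan chain for λ = -5 of length 2:
v_1 = (3, -9, 0, 0)ᵀ
v_2 = (1, 0, 0, 0)ᵀ

Let N = A − (-5)·I. We want v_2 with N^2 v_2 = 0 but N^1 v_2 ≠ 0; then v_{j-1} := N · v_j for j = 2, …, 2.

Pick v_2 = (1, 0, 0, 0)ᵀ.
Then v_1 = N · v_2 = (3, -9, 0, 0)ᵀ.

Sanity check: (A − (-5)·I) v_1 = (0, 0, 0, 0)ᵀ = 0. ✓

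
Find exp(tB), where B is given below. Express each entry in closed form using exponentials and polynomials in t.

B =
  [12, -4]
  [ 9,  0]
e^{tB} =
  [6*t*exp(6*t) + exp(6*t), -4*t*exp(6*t)]
  [9*t*exp(6*t), -6*t*exp(6*t) + exp(6*t)]

Strategy: write B = P · J · P⁻¹ where J is a Jordan canonical form, so e^{tB} = P · e^{tJ} · P⁻¹, and e^{tJ} can be computed block-by-block.

B has Jordan form
J =
  [6, 1]
  [0, 6]
(up to reordering of blocks).

Per-block formulas:
  For a 2×2 Jordan block J_2(6): exp(t · J_2(6)) = e^(6t)·(I + t·N), where N is the 2×2 nilpotent shift.

After assembling e^{tJ} and conjugating by P, we get:

e^{tB} =
  [6*t*exp(6*t) + exp(6*t), -4*t*exp(6*t)]
  [9*t*exp(6*t), -6*t*exp(6*t) + exp(6*t)]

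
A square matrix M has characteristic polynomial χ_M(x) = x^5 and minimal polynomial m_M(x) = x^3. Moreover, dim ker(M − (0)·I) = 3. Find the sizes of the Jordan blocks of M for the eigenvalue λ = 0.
Block sizes for λ = 0: [3, 1, 1]

Step 1 — from the characteristic polynomial, algebraic multiplicity of λ = 0 is 5. From dim ker(M − (0)·I) = 3, there are exactly 3 Jordan blocks for λ = 0.
Step 2 — from the minimal polynomial, the factor (x − 0)^3 tells us the largest block for λ = 0 has size 3.
Step 3 — with total size 5, 3 blocks, and largest block 3, the block sizes (in nonincreasing order) are [3, 1, 1].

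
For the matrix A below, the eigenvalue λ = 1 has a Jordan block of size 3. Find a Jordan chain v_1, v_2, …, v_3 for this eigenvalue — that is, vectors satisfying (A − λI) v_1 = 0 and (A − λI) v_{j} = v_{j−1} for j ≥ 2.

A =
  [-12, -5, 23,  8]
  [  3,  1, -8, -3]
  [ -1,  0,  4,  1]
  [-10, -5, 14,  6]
A Jordan chain for λ = 1 of length 3:
v_1 = (1, -1, 0, 1)ᵀ
v_2 = (-3, 3, -1, 0)ᵀ
v_3 = (1, -2, 0, 0)ᵀ

Let N = A − (1)·I. We want v_3 with N^3 v_3 = 0 but N^2 v_3 ≠ 0; then v_{j-1} := N · v_j for j = 3, …, 2.

Pick v_3 = (1, -2, 0, 0)ᵀ.
Then v_2 = N · v_3 = (-3, 3, -1, 0)ᵀ.
Then v_1 = N · v_2 = (1, -1, 0, 1)ᵀ.

Sanity check: (A − (1)·I) v_1 = (0, 0, 0, 0)ᵀ = 0. ✓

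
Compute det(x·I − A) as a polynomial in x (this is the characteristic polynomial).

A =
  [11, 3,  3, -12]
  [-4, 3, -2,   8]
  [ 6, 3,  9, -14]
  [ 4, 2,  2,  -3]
x^4 - 20*x^3 + 150*x^2 - 500*x + 625

Expanding det(x·I − A) (e.g. by cofactor expansion or by noting that A is similar to its Jordan form J, which has the same characteristic polynomial as A) gives
  χ_A(x) = x^4 - 20*x^3 + 150*x^2 - 500*x + 625
which factors as (x - 5)^4. The eigenvalues (with algebraic multiplicities) are λ = 5 with multiplicity 4.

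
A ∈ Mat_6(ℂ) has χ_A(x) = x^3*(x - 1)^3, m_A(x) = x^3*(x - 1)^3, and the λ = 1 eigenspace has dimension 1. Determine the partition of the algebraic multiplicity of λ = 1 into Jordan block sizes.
Block sizes for λ = 1: [3]

Step 1 — from the characteristic polynomial, algebraic multiplicity of λ = 1 is 3. From dim ker(A − (1)·I) = 1, there are exactly 1 Jordan blocks for λ = 1.
Step 2 — from the minimal polynomial, the factor (x − 1)^3 tells us the largest block for λ = 1 has size 3.
Step 3 — with total size 3, 1 blocks, and largest block 3, the block sizes (in nonincreasing order) are [3].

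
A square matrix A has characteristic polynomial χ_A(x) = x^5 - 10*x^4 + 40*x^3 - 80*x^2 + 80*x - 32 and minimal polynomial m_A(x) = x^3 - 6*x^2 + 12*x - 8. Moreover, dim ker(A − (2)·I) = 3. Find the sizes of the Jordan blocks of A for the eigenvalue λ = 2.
Block sizes for λ = 2: [3, 1, 1]

Step 1 — from the characteristic polynomial, algebraic multiplicity of λ = 2 is 5. From dim ker(A − (2)·I) = 3, there are exactly 3 Jordan blocks for λ = 2.
Step 2 — from the minimal polynomial, the factor (x − 2)^3 tells us the largest block for λ = 2 has size 3.
Step 3 — with total size 5, 3 blocks, and largest block 3, the block sizes (in nonincreasing order) are [3, 1, 1].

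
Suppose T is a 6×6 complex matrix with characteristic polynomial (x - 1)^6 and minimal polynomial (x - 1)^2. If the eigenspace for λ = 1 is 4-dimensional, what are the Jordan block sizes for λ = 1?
Block sizes for λ = 1: [2, 2, 1, 1]

Step 1 — from the characteristic polynomial, algebraic multiplicity of λ = 1 is 6. From dim ker(T − (1)·I) = 4, there are exactly 4 Jordan blocks for λ = 1.
Step 2 — from the minimal polynomial, the factor (x − 1)^2 tells us the largest block for λ = 1 has size 2.
Step 3 — with total size 6, 4 blocks, and largest block 2, the block sizes (in nonincreasing order) are [2, 2, 1, 1].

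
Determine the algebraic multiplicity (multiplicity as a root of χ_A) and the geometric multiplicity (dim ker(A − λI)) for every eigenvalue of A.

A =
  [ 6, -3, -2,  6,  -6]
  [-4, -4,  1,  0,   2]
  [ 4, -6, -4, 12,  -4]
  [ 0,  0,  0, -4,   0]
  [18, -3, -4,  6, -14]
λ = -4: alg = 5, geom = 3

Step 1 — factor the characteristic polynomial to read off the algebraic multiplicities:
  χ_A(x) = (x + 4)^5

Step 2 — compute geometric multiplicities via the rank-nullity identity g(λ) = n − rank(A − λI):
  rank(A − (-4)·I) = 2, so dim ker(A − (-4)·I) = n − 2 = 3

Summary:
  λ = -4: algebraic multiplicity = 5, geometric multiplicity = 3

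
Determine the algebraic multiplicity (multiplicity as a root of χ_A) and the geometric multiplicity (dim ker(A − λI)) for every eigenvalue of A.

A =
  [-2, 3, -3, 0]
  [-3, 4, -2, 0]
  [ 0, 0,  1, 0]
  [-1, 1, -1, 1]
λ = 1: alg = 4, geom = 2

Step 1 — factor the characteristic polynomial to read off the algebraic multiplicities:
  χ_A(x) = (x - 1)^4

Step 2 — compute geometric multiplicities via the rank-nullity identity g(λ) = n − rank(A − λI):
  rank(A − (1)·I) = 2, so dim ker(A − (1)·I) = n − 2 = 2

Summary:
  λ = 1: algebraic multiplicity = 4, geometric multiplicity = 2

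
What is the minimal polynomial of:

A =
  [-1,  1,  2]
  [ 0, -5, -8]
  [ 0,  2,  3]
x^2 + 2*x + 1

The characteristic polynomial is χ_A(x) = (x + 1)^3, so the eigenvalues are known. The minimal polynomial is
  m_A(x) = Π_λ (x − λ)^{k_λ}
where k_λ is the size of the *largest* Jordan block for λ (equivalently, the smallest k with (A − λI)^k v = 0 for every generalised eigenvector v of λ).

  λ = -1: largest Jordan block has size 2, contributing (x + 1)^2

So m_A(x) = (x + 1)^2 = x^2 + 2*x + 1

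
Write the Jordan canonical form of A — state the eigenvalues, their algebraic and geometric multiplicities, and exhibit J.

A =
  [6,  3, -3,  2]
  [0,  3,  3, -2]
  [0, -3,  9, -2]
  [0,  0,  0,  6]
J_2(6) ⊕ J_1(6) ⊕ J_1(6)

The characteristic polynomial is
  det(x·I − A) = x^4 - 24*x^3 + 216*x^2 - 864*x + 1296 = (x - 6)^4

Eigenvalues and multiplicities (the geometric multiplicity of λ is n − rank(A − λI), which equals the number of Jordan blocks for λ):
  λ = 6: algebraic multiplicity = 4, geometric multiplicity = 3

Determining the block sizes for each eigenvalue:
  λ = 6: 3 blocks summing to 4 forces exactly one block of size 2 and the rest size 1 → block sizes [2, 1, 1]

Assembling the blocks gives a Jordan form
J =
  [6, 1, 0, 0]
  [0, 6, 0, 0]
  [0, 0, 6, 0]
  [0, 0, 0, 6]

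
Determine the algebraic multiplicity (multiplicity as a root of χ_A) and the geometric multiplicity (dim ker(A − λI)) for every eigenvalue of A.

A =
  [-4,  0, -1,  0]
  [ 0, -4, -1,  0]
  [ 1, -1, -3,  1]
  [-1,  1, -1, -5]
λ = -4: alg = 4, geom = 2

Step 1 — factor the characteristic polynomial to read off the algebraic multiplicities:
  χ_A(x) = (x + 4)^4

Step 2 — compute geometric multiplicities via the rank-nullity identity g(λ) = n − rank(A − λI):
  rank(A − (-4)·I) = 2, so dim ker(A − (-4)·I) = n − 2 = 2

Summary:
  λ = -4: algebraic multiplicity = 4, geometric multiplicity = 2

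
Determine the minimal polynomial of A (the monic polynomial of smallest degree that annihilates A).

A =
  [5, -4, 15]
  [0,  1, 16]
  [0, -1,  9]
x^3 - 15*x^2 + 75*x - 125

The characteristic polynomial is χ_A(x) = (x - 5)^3, so the eigenvalues are known. The minimal polynomial is
  m_A(x) = Π_λ (x − λ)^{k_λ}
where k_λ is the size of the *largest* Jordan block for λ (equivalently, the smallest k with (A − λI)^k v = 0 for every generalised eigenvector v of λ).

  λ = 5: largest Jordan block has size 3, contributing (x − 5)^3

So m_A(x) = (x - 5)^3 = x^3 - 15*x^2 + 75*x - 125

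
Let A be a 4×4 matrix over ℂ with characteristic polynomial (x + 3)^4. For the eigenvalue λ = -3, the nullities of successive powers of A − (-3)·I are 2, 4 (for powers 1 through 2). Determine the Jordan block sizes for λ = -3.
Block sizes for λ = -3: [2, 2]

From the dimensions of kernels of powers, the number of Jordan blocks of size at least j is d_j − d_{j−1} where d_j = dim ker(N^j) (with d_0 = 0). Computing the differences gives [2, 2].
The number of blocks of size exactly k is (#blocks of size ≥ k) − (#blocks of size ≥ k + 1), so the partition is: 2 block(s) of size 2.
In nonincreasing order the block sizes are [2, 2].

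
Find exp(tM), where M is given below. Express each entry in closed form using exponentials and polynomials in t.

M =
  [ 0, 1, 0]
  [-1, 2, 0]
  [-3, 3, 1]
e^{tM} =
  [-t*exp(t) + exp(t), t*exp(t), 0]
  [-t*exp(t), t*exp(t) + exp(t), 0]
  [-3*t*exp(t), 3*t*exp(t), exp(t)]

Strategy: write M = P · J · P⁻¹ where J is a Jordan canonical form, so e^{tM} = P · e^{tJ} · P⁻¹, and e^{tJ} can be computed block-by-block.

M has Jordan form
J =
  [1, 1, 0]
  [0, 1, 0]
  [0, 0, 1]
(up to reordering of blocks).

Per-block formulas:
  For a 1×1 block at λ = 1: exp(t · [1]) = [e^(1t)].
  For a 2×2 Jordan block J_2(1): exp(t · J_2(1)) = e^(1t)·(I + t·N), where N is the 2×2 nilpotent shift.

After assembling e^{tJ} and conjugating by P, we get:

e^{tM} =
  [-t*exp(t) + exp(t), t*exp(t), 0]
  [-t*exp(t), t*exp(t) + exp(t), 0]
  [-3*t*exp(t), 3*t*exp(t), exp(t)]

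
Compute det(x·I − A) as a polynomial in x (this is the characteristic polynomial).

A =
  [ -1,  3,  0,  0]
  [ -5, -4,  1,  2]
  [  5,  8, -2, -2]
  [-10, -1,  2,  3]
x^4 + 4*x^3 + 6*x^2 + 4*x + 1

Expanding det(x·I − A) (e.g. by cofactor expansion or by noting that A is similar to its Jordan form J, which has the same characteristic polynomial as A) gives
  χ_A(x) = x^4 + 4*x^3 + 6*x^2 + 4*x + 1
which factors as (x + 1)^4. The eigenvalues (with algebraic multiplicities) are λ = -1 with multiplicity 4.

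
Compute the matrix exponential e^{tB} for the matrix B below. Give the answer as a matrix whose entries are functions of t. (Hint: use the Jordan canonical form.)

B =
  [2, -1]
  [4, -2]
e^{tB} =
  [2*t + 1, -t]
  [4*t, 1 - 2*t]

Strategy: write B = P · J · P⁻¹ where J is a Jordan canonical form, so e^{tB} = P · e^{tJ} · P⁻¹, and e^{tJ} can be computed block-by-block.

B has Jordan form
J =
  [0, 1]
  [0, 0]
(up to reordering of blocks).

Per-block formulas:
  For a 2×2 Jordan block J_2(0): exp(t · J_2(0)) = e^(0t)·(I + t·N), where N is the 2×2 nilpotent shift.

After assembling e^{tJ} and conjugating by P, we get:

e^{tB} =
  [2*t + 1, -t]
  [4*t, 1 - 2*t]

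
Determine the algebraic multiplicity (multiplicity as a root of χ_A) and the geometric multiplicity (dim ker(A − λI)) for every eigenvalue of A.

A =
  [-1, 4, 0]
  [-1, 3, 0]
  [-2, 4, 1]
λ = 1: alg = 3, geom = 2

Step 1 — factor the characteristic polynomial to read off the algebraic multiplicities:
  χ_A(x) = (x - 1)^3

Step 2 — compute geometric multiplicities via the rank-nullity identity g(λ) = n − rank(A − λI):
  rank(A − (1)·I) = 1, so dim ker(A − (1)·I) = n − 1 = 2

Summary:
  λ = 1: algebraic multiplicity = 3, geometric multiplicity = 2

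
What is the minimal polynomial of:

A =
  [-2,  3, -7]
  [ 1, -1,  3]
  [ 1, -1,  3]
x^3

The characteristic polynomial is χ_A(x) = x^3, so the eigenvalues are known. The minimal polynomial is
  m_A(x) = Π_λ (x − λ)^{k_λ}
where k_λ is the size of the *largest* Jordan block for λ (equivalently, the smallest k with (A − λI)^k v = 0 for every generalised eigenvector v of λ).

  λ = 0: largest Jordan block has size 3, contributing (x − 0)^3

So m_A(x) = x^3 = x^3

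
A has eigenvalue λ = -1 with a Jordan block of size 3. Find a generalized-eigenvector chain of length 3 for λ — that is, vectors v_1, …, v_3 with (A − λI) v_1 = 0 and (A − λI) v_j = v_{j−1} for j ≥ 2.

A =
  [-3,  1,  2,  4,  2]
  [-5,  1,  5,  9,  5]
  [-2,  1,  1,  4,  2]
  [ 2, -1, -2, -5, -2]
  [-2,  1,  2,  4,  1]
A Jordan chain for λ = -1 of length 3:
v_1 = (-1, -2, -1, 1, -1)ᵀ
v_2 = (-2, -5, -2, 2, -2)ᵀ
v_3 = (1, 0, 0, 0, 0)ᵀ

Let N = A − (-1)·I. We want v_3 with N^3 v_3 = 0 but N^2 v_3 ≠ 0; then v_{j-1} := N · v_j for j = 3, …, 2.

Pick v_3 = (1, 0, 0, 0, 0)ᵀ.
Then v_2 = N · v_3 = (-2, -5, -2, 2, -2)ᵀ.
Then v_1 = N · v_2 = (-1, -2, -1, 1, -1)ᵀ.

Sanity check: (A − (-1)·I) v_1 = (0, 0, 0, 0, 0)ᵀ = 0. ✓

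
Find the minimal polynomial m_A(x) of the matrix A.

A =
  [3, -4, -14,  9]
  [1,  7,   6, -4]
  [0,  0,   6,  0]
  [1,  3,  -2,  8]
x^3 - 18*x^2 + 108*x - 216

The characteristic polynomial is χ_A(x) = (x - 6)^4, so the eigenvalues are known. The minimal polynomial is
  m_A(x) = Π_λ (x − λ)^{k_λ}
where k_λ is the size of the *largest* Jordan block for λ (equivalently, the smallest k with (A − λI)^k v = 0 for every generalised eigenvector v of λ).

  λ = 6: largest Jordan block has size 3, contributing (x − 6)^3

So m_A(x) = (x - 6)^3 = x^3 - 18*x^2 + 108*x - 216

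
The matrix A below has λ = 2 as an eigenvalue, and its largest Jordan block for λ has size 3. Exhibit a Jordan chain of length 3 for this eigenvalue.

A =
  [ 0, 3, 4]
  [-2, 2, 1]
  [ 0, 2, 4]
A Jordan chain for λ = 2 of length 3:
v_1 = (-2, 4, -4)ᵀ
v_2 = (-2, -2, 0)ᵀ
v_3 = (1, 0, 0)ᵀ

Let N = A − (2)·I. We want v_3 with N^3 v_3 = 0 but N^2 v_3 ≠ 0; then v_{j-1} := N · v_j for j = 3, …, 2.

Pick v_3 = (1, 0, 0)ᵀ.
Then v_2 = N · v_3 = (-2, -2, 0)ᵀ.
Then v_1 = N · v_2 = (-2, 4, -4)ᵀ.

Sanity check: (A − (2)·I) v_1 = (0, 0, 0)ᵀ = 0. ✓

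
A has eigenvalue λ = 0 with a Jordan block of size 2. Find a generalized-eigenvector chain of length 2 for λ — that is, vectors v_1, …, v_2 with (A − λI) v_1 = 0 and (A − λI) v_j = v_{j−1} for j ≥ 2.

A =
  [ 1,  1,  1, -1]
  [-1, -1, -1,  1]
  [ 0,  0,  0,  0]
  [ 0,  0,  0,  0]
A Jordan chain for λ = 0 of length 2:
v_1 = (1, -1, 0, 0)ᵀ
v_2 = (1, 0, 0, 0)ᵀ

Let N = A − (0)·I. We want v_2 with N^2 v_2 = 0 but N^1 v_2 ≠ 0; then v_{j-1} := N · v_j for j = 2, …, 2.

Pick v_2 = (1, 0, 0, 0)ᵀ.
Then v_1 = N · v_2 = (1, -1, 0, 0)ᵀ.

Sanity check: (A − (0)·I) v_1 = (0, 0, 0, 0)ᵀ = 0. ✓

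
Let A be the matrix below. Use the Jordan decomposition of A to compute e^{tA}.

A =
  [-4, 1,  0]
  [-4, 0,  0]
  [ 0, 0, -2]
e^{tA} =
  [-2*t*exp(-2*t) + exp(-2*t), t*exp(-2*t), 0]
  [-4*t*exp(-2*t), 2*t*exp(-2*t) + exp(-2*t), 0]
  [0, 0, exp(-2*t)]

Strategy: write A = P · J · P⁻¹ where J is a Jordan canonical form, so e^{tA} = P · e^{tJ} · P⁻¹, and e^{tJ} can be computed block-by-block.

A has Jordan form
J =
  [-2,  1,  0]
  [ 0, -2,  0]
  [ 0,  0, -2]
(up to reordering of blocks).

Per-block formulas:
  For a 2×2 Jordan block J_2(-2): exp(t · J_2(-2)) = e^(-2t)·(I + t·N), where N is the 2×2 nilpotent shift.
  For a 1×1 block at λ = -2: exp(t · [-2]) = [e^(-2t)].

After assembling e^{tJ} and conjugating by P, we get:

e^{tA} =
  [-2*t*exp(-2*t) + exp(-2*t), t*exp(-2*t), 0]
  [-4*t*exp(-2*t), 2*t*exp(-2*t) + exp(-2*t), 0]
  [0, 0, exp(-2*t)]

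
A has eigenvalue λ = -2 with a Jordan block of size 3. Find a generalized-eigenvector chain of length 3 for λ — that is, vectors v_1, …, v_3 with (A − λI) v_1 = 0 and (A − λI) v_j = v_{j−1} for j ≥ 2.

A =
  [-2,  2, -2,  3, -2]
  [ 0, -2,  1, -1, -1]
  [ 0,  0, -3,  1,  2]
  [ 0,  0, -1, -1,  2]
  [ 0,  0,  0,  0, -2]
A Jordan chain for λ = -2 of length 3:
v_1 = (1, 0, 0, 0, 0)ᵀ
v_2 = (-2, 1, -1, -1, 0)ᵀ
v_3 = (0, 0, 1, 0, 0)ᵀ

Let N = A − (-2)·I. We want v_3 with N^3 v_3 = 0 but N^2 v_3 ≠ 0; then v_{j-1} := N · v_j for j = 3, …, 2.

Pick v_3 = (0, 0, 1, 0, 0)ᵀ.
Then v_2 = N · v_3 = (-2, 1, -1, -1, 0)ᵀ.
Then v_1 = N · v_2 = (1, 0, 0, 0, 0)ᵀ.

Sanity check: (A − (-2)·I) v_1 = (0, 0, 0, 0, 0)ᵀ = 0. ✓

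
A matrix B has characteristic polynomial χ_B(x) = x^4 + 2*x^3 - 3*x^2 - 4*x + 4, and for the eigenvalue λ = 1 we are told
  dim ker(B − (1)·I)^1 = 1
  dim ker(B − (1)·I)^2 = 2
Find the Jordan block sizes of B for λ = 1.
Block sizes for λ = 1: [2]

From the dimensions of kernels of powers, the number of Jordan blocks of size at least j is d_j − d_{j−1} where d_j = dim ker(N^j) (with d_0 = 0). Computing the differences gives [1, 1].
The number of blocks of size exactly k is (#blocks of size ≥ k) − (#blocks of size ≥ k + 1), so the partition is: 1 block(s) of size 2.
In nonincreasing order the block sizes are [2].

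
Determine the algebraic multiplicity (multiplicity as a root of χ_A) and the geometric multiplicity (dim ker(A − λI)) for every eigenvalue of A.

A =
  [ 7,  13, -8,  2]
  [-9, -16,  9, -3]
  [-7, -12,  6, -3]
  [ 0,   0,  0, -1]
λ = -1: alg = 4, geom = 2

Step 1 — factor the characteristic polynomial to read off the algebraic multiplicities:
  χ_A(x) = (x + 1)^4

Step 2 — compute geometric multiplicities via the rank-nullity identity g(λ) = n − rank(A − λI):
  rank(A − (-1)·I) = 2, so dim ker(A − (-1)·I) = n − 2 = 2

Summary:
  λ = -1: algebraic multiplicity = 4, geometric multiplicity = 2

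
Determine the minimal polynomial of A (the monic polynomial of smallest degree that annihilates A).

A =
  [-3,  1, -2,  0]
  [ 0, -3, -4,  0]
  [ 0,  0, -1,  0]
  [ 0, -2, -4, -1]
x^3 + 7*x^2 + 15*x + 9

The characteristic polynomial is χ_A(x) = (x + 1)^2*(x + 3)^2, so the eigenvalues are known. The minimal polynomial is
  m_A(x) = Π_λ (x − λ)^{k_λ}
where k_λ is the size of the *largest* Jordan block for λ (equivalently, the smallest k with (A − λI)^k v = 0 for every generalised eigenvector v of λ).

  λ = -3: largest Jordan block has size 2, contributing (x + 3)^2
  λ = -1: largest Jordan block has size 1, contributing (x + 1)

So m_A(x) = (x + 1)*(x + 3)^2 = x^3 + 7*x^2 + 15*x + 9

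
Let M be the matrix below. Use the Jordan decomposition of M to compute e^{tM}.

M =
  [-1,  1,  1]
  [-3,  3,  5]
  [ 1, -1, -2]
e^{tM} =
  [-t^2/2 - t + 1, t^2/2 + t, t^2 + t]
  [-t^2/2 - 3*t, t^2/2 + 3*t + 1, t^2 + 5*t]
  [t, -t, 1 - 2*t]

Strategy: write M = P · J · P⁻¹ where J is a Jordan canonical form, so e^{tM} = P · e^{tJ} · P⁻¹, and e^{tJ} can be computed block-by-block.

M has Jordan form
J =
  [0, 1, 0]
  [0, 0, 1]
  [0, 0, 0]
(up to reordering of blocks).

Per-block formulas:
  For a 3×3 Jordan block J_3(0): exp(t · J_3(0)) = e^(0t)·(I + t·N + (t^2/2)·N^2), where N is the 3×3 nilpotent shift.

After assembling e^{tJ} and conjugating by P, we get:

e^{tM} =
  [-t^2/2 - t + 1, t^2/2 + t, t^2 + t]
  [-t^2/2 - 3*t, t^2/2 + 3*t + 1, t^2 + 5*t]
  [t, -t, 1 - 2*t]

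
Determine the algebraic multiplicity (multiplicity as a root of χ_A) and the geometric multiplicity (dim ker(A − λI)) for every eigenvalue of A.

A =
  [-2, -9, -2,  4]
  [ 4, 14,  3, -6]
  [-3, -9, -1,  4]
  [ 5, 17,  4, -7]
λ = 1: alg = 4, geom = 2

Step 1 — factor the characteristic polynomial to read off the algebraic multiplicities:
  χ_A(x) = (x - 1)^4

Step 2 — compute geometric multiplicities via the rank-nullity identity g(λ) = n − rank(A − λI):
  rank(A − (1)·I) = 2, so dim ker(A − (1)·I) = n − 2 = 2

Summary:
  λ = 1: algebraic multiplicity = 4, geometric multiplicity = 2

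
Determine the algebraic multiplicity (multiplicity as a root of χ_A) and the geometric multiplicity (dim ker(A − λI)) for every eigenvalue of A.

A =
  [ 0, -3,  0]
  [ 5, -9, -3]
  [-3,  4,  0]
λ = -3: alg = 3, geom = 1

Step 1 — factor the characteristic polynomial to read off the algebraic multiplicities:
  χ_A(x) = (x + 3)^3

Step 2 — compute geometric multiplicities via the rank-nullity identity g(λ) = n − rank(A − λI):
  rank(A − (-3)·I) = 2, so dim ker(A − (-3)·I) = n − 2 = 1

Summary:
  λ = -3: algebraic multiplicity = 3, geometric multiplicity = 1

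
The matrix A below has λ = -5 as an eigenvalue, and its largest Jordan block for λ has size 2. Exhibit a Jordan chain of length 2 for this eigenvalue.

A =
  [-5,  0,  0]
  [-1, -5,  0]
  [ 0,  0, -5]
A Jordan chain for λ = -5 of length 2:
v_1 = (0, -1, 0)ᵀ
v_2 = (1, 0, 0)ᵀ

Let N = A − (-5)·I. We want v_2 with N^2 v_2 = 0 but N^1 v_2 ≠ 0; then v_{j-1} := N · v_j for j = 2, …, 2.

Pick v_2 = (1, 0, 0)ᵀ.
Then v_1 = N · v_2 = (0, -1, 0)ᵀ.

Sanity check: (A − (-5)·I) v_1 = (0, 0, 0)ᵀ = 0. ✓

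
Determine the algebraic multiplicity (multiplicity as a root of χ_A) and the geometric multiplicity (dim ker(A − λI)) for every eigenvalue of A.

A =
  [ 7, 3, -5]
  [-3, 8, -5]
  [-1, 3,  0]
λ = 5: alg = 3, geom = 1

Step 1 — factor the characteristic polynomial to read off the algebraic multiplicities:
  χ_A(x) = (x - 5)^3

Step 2 — compute geometric multiplicities via the rank-nullity identity g(λ) = n − rank(A − λI):
  rank(A − (5)·I) = 2, so dim ker(A − (5)·I) = n − 2 = 1

Summary:
  λ = 5: algebraic multiplicity = 3, geometric multiplicity = 1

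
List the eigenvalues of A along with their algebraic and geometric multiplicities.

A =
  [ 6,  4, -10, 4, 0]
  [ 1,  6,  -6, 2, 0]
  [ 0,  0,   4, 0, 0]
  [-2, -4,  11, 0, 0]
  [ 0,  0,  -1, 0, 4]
λ = 4: alg = 5, geom = 3

Step 1 — factor the characteristic polynomial to read off the algebraic multiplicities:
  χ_A(x) = (x - 4)^5

Step 2 — compute geometric multiplicities via the rank-nullity identity g(λ) = n − rank(A − λI):
  rank(A − (4)·I) = 2, so dim ker(A − (4)·I) = n − 2 = 3

Summary:
  λ = 4: algebraic multiplicity = 5, geometric multiplicity = 3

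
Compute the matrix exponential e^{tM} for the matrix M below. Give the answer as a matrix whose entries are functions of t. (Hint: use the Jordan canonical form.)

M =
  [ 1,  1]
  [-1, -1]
e^{tM} =
  [t + 1, t]
  [-t, 1 - t]

Strategy: write M = P · J · P⁻¹ where J is a Jordan canonical form, so e^{tM} = P · e^{tJ} · P⁻¹, and e^{tJ} can be computed block-by-block.

M has Jordan form
J =
  [0, 1]
  [0, 0]
(up to reordering of blocks).

Per-block formulas:
  For a 2×2 Jordan block J_2(0): exp(t · J_2(0)) = e^(0t)·(I + t·N), where N is the 2×2 nilpotent shift.

After assembling e^{tJ} and conjugating by P, we get:

e^{tM} =
  [t + 1, t]
  [-t, 1 - t]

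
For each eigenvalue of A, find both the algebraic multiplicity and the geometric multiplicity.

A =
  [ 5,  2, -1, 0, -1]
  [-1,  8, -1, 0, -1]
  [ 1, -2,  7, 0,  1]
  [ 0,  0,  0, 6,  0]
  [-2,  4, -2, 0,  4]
λ = 6: alg = 5, geom = 4

Step 1 — factor the characteristic polynomial to read off the algebraic multiplicities:
  χ_A(x) = (x - 6)^5

Step 2 — compute geometric multiplicities via the rank-nullity identity g(λ) = n − rank(A − λI):
  rank(A − (6)·I) = 1, so dim ker(A − (6)·I) = n − 1 = 4

Summary:
  λ = 6: algebraic multiplicity = 5, geometric multiplicity = 4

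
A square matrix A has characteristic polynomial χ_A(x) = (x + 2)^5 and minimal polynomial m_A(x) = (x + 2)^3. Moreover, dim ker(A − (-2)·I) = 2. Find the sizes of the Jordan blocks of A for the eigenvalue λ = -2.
Block sizes for λ = -2: [3, 2]

Step 1 — from the characteristic polynomial, algebraic multiplicity of λ = -2 is 5. From dim ker(A − (-2)·I) = 2, there are exactly 2 Jordan blocks for λ = -2.
Step 2 — from the minimal polynomial, the factor (x + 2)^3 tells us the largest block for λ = -2 has size 3.
Step 3 — with total size 5, 2 blocks, and largest block 3, the block sizes (in nonincreasing order) are [3, 2].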